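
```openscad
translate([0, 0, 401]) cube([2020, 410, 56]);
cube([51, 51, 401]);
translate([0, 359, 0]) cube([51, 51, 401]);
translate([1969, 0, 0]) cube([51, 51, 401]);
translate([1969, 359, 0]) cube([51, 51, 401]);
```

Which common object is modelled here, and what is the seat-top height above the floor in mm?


A bench. The seat-top height is 457 mm.

A long slab on four corner posts — a bench. The slab sits at z = 401 with thickness 56, so the top is 401 + 56 = 457 mm.


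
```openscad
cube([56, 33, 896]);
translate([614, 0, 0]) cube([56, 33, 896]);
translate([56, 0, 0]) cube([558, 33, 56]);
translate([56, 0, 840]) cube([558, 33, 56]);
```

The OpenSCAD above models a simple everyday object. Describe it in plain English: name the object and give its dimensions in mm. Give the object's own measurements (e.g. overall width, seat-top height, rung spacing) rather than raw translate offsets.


A rectangular picture frame lying in the x–z plane (depth along y). The opening is 558 mm wide (x) by 784 mm tall (z), surrounded by a border 56 mm wide on all four sides. The frame is 33 mm deep and is made of two full-height vertical stiles with two horizontal rails fitted between them.


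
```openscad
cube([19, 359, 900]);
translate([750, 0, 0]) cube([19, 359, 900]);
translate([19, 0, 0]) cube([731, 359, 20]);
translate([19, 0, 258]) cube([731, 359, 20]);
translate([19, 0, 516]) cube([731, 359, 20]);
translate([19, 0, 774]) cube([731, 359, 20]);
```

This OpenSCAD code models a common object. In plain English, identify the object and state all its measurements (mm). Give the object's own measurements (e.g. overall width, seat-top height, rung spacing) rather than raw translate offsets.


An open bookshelf. Two side panels, each 19 mm thick, 359 mm deep and 900 mm tall, stand 769 mm apart (outside-to-outside). Between them sit 4 shelves, each 20 mm thick and 359 mm deep, spanning the full gap between the sides. The bottom shelf rests on the floor (its underside at z = 0) and the clear gap between one shelf's top and the next shelf's underside is 238 mm.


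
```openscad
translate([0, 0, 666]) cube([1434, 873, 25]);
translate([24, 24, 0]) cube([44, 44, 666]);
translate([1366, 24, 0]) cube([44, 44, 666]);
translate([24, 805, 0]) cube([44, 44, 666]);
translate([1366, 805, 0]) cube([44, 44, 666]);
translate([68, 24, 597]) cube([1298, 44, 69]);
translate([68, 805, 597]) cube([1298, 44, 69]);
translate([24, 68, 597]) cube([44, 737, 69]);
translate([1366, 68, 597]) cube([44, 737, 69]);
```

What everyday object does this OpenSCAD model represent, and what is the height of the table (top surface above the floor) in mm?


A table. The table height is 691 mm.

A 1434×873×25 slab sits at z = 666 on four 44 mm square posts — a table. The top surface is at 666 + 25 = 691 mm.


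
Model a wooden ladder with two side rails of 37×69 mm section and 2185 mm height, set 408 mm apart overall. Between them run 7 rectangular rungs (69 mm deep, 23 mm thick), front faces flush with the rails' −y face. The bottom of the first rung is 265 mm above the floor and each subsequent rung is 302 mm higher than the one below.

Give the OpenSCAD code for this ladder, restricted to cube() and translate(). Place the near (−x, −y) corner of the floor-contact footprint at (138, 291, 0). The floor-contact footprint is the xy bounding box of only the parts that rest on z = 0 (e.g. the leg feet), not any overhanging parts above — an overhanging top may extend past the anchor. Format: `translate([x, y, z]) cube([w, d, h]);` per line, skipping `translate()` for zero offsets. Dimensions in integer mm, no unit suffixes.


translate([138, 291, 0]) cube([37, 69, 2185]);
translate([509, 291, 0]) cube([37, 69, 2185]);
translate([175, 291, 265]) cube([334, 69, 23]);
translate([175, 291, 567]) cube([334, 69, 23]);
translate([175, 291, 869]) cube([334, 69, 23]);
translate([175, 291, 1171]) cube([334, 69, 23]);
translate([175, 291, 1473]) cube([334, 69, 23]);
translate([175, 291, 1775]) cube([334, 69, 23]);
translate([175, 291, 2077]) cube([334, 69, 23]);


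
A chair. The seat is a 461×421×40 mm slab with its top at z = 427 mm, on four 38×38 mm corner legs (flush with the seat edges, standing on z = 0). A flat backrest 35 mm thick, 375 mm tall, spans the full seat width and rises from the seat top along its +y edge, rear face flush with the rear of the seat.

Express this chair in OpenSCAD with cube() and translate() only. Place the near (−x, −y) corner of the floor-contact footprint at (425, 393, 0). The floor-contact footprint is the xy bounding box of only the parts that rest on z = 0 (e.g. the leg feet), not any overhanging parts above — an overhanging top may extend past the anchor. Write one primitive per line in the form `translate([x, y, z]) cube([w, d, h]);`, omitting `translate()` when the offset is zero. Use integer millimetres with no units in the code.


translate([425, 393, 387]) cube([461, 421, 40]);
translate([425, 393, 0]) cube([38, 38, 387]);
translate([848, 393, 0]) cube([38, 38, 387]);
translate([425, 776, 0]) cube([38, 38, 387]);
translate([848, 776, 0]) cube([38, 38, 387]);
translate([425, 779, 427]) cube([461, 35, 375]);


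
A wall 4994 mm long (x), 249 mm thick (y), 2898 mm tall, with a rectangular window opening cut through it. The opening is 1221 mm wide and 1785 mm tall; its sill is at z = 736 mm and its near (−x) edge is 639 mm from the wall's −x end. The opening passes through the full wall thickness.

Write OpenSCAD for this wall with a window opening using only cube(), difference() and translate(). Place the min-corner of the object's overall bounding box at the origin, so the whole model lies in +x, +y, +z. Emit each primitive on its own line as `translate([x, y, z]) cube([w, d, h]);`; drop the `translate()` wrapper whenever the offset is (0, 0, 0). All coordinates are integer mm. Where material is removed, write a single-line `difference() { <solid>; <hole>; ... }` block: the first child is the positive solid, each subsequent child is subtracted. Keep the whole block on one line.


difference() { cube([4994, 249, 2898]); translate([639, 0, 736]) cube([1221, 249, 1785]); }


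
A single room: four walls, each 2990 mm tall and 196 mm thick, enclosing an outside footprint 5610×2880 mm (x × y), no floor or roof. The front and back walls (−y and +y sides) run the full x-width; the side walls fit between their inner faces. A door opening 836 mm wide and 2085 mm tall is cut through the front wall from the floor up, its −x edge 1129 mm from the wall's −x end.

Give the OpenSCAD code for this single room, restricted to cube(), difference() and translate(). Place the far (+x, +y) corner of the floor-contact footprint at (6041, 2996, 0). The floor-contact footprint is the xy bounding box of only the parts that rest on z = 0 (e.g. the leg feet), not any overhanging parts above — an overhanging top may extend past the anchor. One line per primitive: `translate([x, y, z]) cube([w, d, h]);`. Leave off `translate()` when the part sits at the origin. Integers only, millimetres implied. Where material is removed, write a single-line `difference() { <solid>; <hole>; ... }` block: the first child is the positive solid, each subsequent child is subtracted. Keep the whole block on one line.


difference() { translate([431, 116, 0]) cube([5610, 196, 2990]); translate([1560, 116, 0]) cube([836, 196, 2085]); }
translate([431, 2800, 0]) cube([5610, 196, 2990]);
translate([431, 312, 0]) cube([196, 2488, 2990]);
translate([5845, 312, 0]) cube([196, 2488, 2990]);


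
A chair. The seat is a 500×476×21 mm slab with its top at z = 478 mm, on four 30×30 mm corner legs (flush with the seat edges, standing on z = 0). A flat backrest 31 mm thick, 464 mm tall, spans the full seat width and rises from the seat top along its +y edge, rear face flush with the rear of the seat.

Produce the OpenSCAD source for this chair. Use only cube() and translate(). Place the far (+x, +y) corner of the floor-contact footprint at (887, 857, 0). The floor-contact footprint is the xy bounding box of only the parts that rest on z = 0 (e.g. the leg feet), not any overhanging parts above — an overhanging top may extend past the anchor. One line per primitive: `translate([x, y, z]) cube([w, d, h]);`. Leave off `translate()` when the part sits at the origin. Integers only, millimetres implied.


translate([387, 381, 457]) cube([500, 476, 21]);
translate([387, 381, 0]) cube([30, 30, 457]);
translate([857, 381, 0]) cube([30, 30, 457]);
translate([387, 827, 0]) cube([30, 30, 457]);
translate([857, 827, 0]) cube([30, 30, 457]);
translate([387, 826, 478]) cube([500, 31, 464]);


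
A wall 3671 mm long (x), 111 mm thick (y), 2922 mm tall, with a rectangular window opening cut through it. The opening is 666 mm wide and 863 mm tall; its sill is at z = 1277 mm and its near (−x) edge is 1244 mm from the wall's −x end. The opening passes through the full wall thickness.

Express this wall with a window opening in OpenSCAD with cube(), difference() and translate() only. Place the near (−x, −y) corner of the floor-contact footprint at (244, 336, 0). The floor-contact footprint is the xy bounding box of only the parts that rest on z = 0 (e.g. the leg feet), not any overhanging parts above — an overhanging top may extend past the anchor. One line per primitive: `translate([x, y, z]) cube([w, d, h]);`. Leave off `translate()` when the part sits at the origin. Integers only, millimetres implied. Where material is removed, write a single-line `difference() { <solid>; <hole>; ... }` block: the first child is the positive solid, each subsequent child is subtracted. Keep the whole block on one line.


difference() { translate([244, 336, 0]) cube([3671, 111, 2922]); translate([1488, 336, 1277]) cube([666, 111, 863]); }


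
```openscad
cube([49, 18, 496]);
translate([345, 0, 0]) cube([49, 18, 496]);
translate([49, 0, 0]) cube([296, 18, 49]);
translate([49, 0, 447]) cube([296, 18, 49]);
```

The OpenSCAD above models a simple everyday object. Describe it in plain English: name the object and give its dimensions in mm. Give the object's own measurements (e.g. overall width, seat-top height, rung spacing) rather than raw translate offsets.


A rectangular picture frame lying in the x–z plane (depth along y). The opening is 296 mm wide (x) by 398 mm tall (z), surrounded by a border 49 mm wide on all four sides. The frame is 18 mm deep and is made of two full-height vertical stiles with two horizontal rails fitted between them.


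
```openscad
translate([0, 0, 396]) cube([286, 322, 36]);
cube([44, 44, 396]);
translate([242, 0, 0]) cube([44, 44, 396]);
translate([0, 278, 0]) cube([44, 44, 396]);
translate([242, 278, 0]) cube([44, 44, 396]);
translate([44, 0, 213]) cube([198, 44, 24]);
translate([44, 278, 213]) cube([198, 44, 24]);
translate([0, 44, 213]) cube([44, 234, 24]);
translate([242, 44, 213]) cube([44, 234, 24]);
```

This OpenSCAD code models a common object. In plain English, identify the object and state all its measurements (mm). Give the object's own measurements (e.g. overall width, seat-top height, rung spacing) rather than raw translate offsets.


A simple wooden stool: a rectangular seat 286 mm (x) by 322 mm (y), 36 mm thick, top face at z = 432 mm, on four square legs, each 44×44 mm in cross-section. The legs rest on z = 0, each flush with a corner of the seat. Four stretchers, 44 mm wide and 24 mm tall, connect adjacent legs with their undersides at z = 213 mm, each running between the inner faces of the legs it joins and aligned with the legs' outer faces on the other axis.


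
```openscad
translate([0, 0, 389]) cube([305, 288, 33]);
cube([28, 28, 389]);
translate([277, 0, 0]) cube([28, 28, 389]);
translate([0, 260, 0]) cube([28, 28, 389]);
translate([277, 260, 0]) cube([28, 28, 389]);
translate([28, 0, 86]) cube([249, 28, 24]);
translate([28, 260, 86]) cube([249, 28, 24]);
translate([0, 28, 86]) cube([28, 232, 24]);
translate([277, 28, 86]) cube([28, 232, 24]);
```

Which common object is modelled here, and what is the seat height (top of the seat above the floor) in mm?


A stool. The seat height is 422 mm.

A 305×288×33 slab at z = 389 on four corner posts — a stool. The seat top is 389 + 33 = 422 mm.


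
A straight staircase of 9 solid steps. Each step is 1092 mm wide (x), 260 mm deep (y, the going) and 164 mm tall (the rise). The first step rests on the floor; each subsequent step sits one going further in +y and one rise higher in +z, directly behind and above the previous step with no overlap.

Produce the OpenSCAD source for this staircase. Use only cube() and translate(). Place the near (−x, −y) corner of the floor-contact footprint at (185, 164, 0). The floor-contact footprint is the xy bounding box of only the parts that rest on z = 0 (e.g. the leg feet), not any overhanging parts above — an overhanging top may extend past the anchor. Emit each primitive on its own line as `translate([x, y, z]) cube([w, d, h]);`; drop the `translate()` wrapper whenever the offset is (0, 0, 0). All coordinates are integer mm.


translate([185, 164, 0]) cube([1092, 260, 164]);
translate([185, 424, 164]) cube([1092, 260, 164]);
translate([185, 684, 328]) cube([1092, 260, 164]);
translate([185, 944, 492]) cube([1092, 260, 164]);
translate([185, 1204, 656]) cube([1092, 260, 164]);
translate([185, 1464, 820]) cube([1092, 260, 164]);
translate([185, 1724, 984]) cube([1092, 260, 164]);
translate([185, 1984, 1148]) cube([1092, 260, 164]);
translate([185, 2244, 1312]) cube([1092, 260, 164]);


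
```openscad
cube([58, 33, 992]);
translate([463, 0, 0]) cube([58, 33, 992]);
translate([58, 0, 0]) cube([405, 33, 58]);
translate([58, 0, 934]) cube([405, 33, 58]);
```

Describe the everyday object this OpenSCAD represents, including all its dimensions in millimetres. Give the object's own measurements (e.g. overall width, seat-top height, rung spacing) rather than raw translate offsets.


A rectangular picture frame lying in the x–z plane (depth along y). The opening is 405 mm wide (x) by 876 mm tall (z), surrounded by a border 58 mm wide on all four sides. The frame is 33 mm deep and is made of two full-height vertical stiles with two horizontal rails fitted between them.


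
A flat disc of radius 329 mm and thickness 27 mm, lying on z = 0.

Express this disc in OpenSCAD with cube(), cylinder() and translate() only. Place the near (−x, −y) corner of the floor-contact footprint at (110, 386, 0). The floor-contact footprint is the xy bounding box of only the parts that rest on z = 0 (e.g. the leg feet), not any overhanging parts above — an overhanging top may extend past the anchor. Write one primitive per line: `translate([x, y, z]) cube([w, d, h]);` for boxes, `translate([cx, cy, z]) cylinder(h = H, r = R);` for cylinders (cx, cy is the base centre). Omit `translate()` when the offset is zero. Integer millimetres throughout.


translate([439, 715, 0]) cylinder(h = 27, r = 329);


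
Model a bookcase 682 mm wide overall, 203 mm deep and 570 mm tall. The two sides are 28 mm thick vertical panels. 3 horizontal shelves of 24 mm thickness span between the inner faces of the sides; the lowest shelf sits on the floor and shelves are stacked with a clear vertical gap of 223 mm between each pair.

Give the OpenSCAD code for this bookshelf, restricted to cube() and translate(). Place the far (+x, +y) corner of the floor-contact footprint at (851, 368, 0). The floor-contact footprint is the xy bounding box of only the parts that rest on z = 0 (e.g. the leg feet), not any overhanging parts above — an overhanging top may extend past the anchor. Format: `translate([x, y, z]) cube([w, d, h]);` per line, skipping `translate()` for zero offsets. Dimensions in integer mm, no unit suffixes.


translate([169, 165, 0]) cube([28, 203, 570]);
translate([823, 165, 0]) cube([28, 203, 570]);
translate([197, 165, 0]) cube([626, 203, 24]);
translate([197, 165, 247]) cube([626, 203, 24]);
translate([197, 165, 494]) cube([626, 203, 24]);


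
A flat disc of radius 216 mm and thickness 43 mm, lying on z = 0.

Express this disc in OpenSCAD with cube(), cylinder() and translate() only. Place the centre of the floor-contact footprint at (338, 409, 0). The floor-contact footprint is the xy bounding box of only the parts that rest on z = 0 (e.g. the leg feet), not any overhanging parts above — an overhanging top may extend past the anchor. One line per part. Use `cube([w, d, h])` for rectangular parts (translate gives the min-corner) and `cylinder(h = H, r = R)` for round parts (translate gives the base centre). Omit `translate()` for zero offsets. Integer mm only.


translate([338, 409, 0]) cylinder(h = 43, r = 216);


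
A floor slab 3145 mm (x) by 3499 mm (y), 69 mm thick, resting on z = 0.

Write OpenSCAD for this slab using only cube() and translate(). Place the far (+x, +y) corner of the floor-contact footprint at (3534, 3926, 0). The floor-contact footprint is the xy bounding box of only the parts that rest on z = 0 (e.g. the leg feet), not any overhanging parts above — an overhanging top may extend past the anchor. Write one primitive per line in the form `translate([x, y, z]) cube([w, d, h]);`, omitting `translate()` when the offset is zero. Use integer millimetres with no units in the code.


translate([389, 427, 0]) cube([3145, 3499, 69]);


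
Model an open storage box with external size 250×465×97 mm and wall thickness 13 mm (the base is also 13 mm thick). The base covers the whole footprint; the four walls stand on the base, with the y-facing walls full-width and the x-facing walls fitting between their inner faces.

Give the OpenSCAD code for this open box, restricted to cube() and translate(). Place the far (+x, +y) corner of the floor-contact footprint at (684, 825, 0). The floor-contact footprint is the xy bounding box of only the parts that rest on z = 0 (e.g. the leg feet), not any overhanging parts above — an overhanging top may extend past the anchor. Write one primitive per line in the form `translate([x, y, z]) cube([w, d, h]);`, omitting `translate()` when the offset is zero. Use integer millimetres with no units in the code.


translate([434, 360, 0]) cube([250, 465, 13]);
translate([434, 360, 13]) cube([250, 13, 84]);
translate([434, 812, 13]) cube([250, 13, 84]);
translate([434, 373, 13]) cube([13, 439, 84]);
translate([671, 373, 13]) cube([13, 439, 84]);


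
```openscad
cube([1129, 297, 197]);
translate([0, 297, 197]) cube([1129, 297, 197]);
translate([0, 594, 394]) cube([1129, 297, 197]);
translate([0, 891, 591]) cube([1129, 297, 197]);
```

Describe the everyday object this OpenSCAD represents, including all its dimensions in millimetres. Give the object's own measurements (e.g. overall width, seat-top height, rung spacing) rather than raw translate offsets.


A straight staircase of 4 solid steps. Each step is 1129 mm wide (x), 297 mm deep (y, the going) and 197 mm tall (the rise). The first step rests on the floor; each subsequent step sits one going further in +y and one rise higher in +z, directly behind and above the previous step with no overlap.


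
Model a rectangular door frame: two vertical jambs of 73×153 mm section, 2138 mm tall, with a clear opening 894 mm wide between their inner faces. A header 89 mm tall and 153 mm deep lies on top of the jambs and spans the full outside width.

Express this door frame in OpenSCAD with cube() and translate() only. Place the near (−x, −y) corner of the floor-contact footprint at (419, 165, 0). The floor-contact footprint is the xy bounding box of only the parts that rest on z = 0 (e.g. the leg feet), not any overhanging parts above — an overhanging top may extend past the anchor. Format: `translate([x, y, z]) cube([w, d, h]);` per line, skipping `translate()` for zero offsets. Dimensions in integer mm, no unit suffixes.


translate([419, 165, 0]) cube([73, 153, 2138]);
translate([1386, 165, 0]) cube([73, 153, 2138]);
translate([419, 165, 2138]) cube([1040, 153, 89]);


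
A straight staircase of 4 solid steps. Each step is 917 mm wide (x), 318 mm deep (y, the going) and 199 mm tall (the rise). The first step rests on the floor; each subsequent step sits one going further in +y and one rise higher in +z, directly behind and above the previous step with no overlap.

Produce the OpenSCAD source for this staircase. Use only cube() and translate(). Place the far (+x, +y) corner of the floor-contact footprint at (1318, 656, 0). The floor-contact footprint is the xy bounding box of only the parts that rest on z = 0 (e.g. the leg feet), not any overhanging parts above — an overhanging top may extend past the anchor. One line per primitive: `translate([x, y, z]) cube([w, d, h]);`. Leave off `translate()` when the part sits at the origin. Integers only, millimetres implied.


translate([401, 338, 0]) cube([917, 318, 199]);
translate([401, 656, 199]) cube([917, 318, 199]);
translate([401, 974, 398]) cube([917, 318, 199]);
translate([401, 1292, 597]) cube([917, 318, 199]);


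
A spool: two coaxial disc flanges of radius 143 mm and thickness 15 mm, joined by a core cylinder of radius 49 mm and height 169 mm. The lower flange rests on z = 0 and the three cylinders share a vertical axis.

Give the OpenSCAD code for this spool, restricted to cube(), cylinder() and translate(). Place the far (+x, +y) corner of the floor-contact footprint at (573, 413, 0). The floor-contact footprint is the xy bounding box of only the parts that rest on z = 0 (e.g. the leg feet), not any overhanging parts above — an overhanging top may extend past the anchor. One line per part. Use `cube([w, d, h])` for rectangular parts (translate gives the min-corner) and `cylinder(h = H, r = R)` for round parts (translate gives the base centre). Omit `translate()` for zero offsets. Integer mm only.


translate([430, 270, 0]) cylinder(h = 15, r = 143);
translate([430, 270, 15]) cylinder(h = 169, r = 49);
translate([430, 270, 184]) cylinder(h = 15, r = 143);


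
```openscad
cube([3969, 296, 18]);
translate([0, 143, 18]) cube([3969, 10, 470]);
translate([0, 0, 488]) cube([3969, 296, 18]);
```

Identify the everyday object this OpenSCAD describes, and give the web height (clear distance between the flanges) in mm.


An I-beam. The web height is 470 mm.

Two wide flanges with a thin centred web — an I-beam. Overall 506 mm minus two 18 mm flanges gives a web of 506 − 2·18 = 470 mm.


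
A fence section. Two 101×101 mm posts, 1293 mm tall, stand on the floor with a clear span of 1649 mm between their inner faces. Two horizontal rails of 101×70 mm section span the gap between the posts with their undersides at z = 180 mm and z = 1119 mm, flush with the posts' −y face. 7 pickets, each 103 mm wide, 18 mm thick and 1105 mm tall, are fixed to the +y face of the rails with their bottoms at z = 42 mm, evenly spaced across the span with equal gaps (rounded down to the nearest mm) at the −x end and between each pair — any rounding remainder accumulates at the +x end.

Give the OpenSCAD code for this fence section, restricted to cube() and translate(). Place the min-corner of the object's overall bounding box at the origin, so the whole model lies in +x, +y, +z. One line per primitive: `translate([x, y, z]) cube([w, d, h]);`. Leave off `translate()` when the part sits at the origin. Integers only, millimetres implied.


cube([101, 101, 1293]);
translate([1750, 0, 0]) cube([101, 101, 1293]);
translate([101, 0, 180]) cube([1649, 101, 70]);
translate([101, 0, 1119]) cube([1649, 101, 70]);
translate([217, 101, 42]) cube([103, 18, 1105]);
translate([436, 101, 42]) cube([103, 18, 1105]);
translate([655, 101, 42]) cube([103, 18, 1105]);
translate([874, 101, 42]) cube([103, 18, 1105]);
translate([1093, 101, 42]) cube([103, 18, 1105]);
translate([1312, 101, 42]) cube([103, 18, 1105]);
translate([1531, 101, 42]) cube([103, 18, 1105]);


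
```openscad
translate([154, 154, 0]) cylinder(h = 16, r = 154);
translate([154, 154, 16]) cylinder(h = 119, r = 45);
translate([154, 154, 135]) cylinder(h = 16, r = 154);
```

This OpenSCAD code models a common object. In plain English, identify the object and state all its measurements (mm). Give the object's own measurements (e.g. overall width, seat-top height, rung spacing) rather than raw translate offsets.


A spool: two coaxial disc flanges of radius 154 mm and thickness 16 mm, joined by a core cylinder of radius 45 mm and height 119 mm. The lower flange rests on z = 0 and the three cylinders share a vertical axis.


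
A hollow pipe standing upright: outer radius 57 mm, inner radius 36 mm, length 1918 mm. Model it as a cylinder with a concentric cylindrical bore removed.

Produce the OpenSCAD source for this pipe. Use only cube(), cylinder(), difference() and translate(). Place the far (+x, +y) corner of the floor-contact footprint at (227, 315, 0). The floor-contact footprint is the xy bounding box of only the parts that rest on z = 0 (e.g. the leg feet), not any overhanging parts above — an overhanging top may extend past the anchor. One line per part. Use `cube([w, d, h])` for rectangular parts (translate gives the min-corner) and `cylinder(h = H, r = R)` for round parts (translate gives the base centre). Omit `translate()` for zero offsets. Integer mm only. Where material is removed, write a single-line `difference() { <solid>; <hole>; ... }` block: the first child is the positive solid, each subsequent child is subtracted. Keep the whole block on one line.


difference() { translate([170, 258, 0]) cylinder(h = 1918, r = 57); translate([170, 258, 0]) cylinder(h = 1918, r = 36); }


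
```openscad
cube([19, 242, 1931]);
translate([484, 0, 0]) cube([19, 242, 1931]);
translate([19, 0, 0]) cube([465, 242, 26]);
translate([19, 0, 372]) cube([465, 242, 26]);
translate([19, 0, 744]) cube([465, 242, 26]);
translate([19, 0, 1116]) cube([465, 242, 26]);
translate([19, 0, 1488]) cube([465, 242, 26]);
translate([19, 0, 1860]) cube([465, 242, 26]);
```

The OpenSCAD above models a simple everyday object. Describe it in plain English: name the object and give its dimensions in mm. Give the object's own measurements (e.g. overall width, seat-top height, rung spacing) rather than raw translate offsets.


An open bookshelf. Two side panels, each 19 mm thick, 242 mm deep and 1931 mm tall, stand 503 mm apart (outside-to-outside). Between them sit 6 shelves, each 26 mm thick and 242 mm deep, spanning the full gap between the sides. The bottom shelf rests on the floor (its underside at z = 0) and the clear gap between one shelf's top and the next shelf's underside is 346 mm.


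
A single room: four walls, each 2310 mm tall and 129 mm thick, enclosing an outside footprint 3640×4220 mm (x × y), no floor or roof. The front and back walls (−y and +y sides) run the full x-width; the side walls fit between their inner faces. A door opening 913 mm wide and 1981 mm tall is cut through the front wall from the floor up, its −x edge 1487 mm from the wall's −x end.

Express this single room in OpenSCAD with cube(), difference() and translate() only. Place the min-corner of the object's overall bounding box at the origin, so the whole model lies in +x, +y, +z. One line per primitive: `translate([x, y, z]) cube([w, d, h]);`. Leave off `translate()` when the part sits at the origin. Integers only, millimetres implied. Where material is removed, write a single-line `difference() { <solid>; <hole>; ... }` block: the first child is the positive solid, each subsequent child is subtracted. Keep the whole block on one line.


difference() { cube([3640, 129, 2310]); translate([1487, 0, 0]) cube([913, 129, 1981]); }
translate([0, 4091, 0]) cube([3640, 129, 2310]);
translate([0, 129, 0]) cube([129, 3962, 2310]);
translate([3511, 129, 0]) cube([129, 3962, 2310]);


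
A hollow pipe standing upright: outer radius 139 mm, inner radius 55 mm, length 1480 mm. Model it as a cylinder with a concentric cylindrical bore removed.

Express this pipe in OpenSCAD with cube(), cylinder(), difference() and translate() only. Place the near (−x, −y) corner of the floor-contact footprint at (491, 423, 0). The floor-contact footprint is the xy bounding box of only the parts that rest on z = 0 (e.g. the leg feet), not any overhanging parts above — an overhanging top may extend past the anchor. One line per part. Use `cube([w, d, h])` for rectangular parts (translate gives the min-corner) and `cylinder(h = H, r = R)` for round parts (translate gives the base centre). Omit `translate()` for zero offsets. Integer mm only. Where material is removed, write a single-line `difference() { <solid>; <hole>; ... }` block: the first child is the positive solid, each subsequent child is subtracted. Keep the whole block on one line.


difference() { translate([630, 562, 0]) cylinder(h = 1480, r = 139); translate([630, 562, 0]) cylinder(h = 1480, r = 55); }


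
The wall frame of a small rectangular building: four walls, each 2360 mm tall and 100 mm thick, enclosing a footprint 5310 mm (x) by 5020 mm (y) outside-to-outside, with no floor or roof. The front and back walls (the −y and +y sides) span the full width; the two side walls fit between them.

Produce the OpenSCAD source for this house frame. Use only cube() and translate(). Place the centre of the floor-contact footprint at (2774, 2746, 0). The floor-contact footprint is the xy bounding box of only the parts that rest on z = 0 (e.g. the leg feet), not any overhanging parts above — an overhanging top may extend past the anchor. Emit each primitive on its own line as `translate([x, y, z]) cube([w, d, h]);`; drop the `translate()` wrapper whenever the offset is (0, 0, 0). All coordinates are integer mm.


translate([119, 236, 0]) cube([5310, 100, 2360]);
translate([119, 5156, 0]) cube([5310, 100, 2360]);
translate([119, 336, 0]) cube([100, 4820, 2360]);
translate([5329, 336, 0]) cube([100, 4820, 2360]);


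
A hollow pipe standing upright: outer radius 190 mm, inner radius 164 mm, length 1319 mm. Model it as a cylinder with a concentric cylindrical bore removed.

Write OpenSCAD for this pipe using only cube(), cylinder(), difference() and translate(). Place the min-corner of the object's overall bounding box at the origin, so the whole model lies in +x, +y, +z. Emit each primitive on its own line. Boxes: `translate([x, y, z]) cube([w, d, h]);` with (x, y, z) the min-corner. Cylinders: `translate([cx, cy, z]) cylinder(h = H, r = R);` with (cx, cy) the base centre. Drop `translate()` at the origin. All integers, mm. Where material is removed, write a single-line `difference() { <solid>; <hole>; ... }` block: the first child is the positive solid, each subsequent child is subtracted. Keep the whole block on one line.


difference() { translate([190, 190, 0]) cylinder(h = 1319, r = 190); translate([190, 190, 0]) cylinder(h = 1319, r = 164); }


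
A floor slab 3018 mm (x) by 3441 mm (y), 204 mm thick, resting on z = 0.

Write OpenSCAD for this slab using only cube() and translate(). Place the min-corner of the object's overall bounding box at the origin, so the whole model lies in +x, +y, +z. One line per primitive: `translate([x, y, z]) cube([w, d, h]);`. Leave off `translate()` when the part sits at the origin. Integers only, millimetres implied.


cube([3018, 3441, 204]);


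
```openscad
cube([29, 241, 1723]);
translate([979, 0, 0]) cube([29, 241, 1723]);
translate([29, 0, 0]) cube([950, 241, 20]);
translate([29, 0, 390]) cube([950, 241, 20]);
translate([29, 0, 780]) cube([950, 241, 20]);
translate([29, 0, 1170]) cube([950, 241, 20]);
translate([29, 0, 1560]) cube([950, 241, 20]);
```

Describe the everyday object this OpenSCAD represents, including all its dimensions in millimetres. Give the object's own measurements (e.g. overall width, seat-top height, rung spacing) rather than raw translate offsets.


An open bookshelf. Two side panels, each 29 mm thick, 241 mm deep and 1723 mm tall, stand 1008 mm apart (outside-to-outside). Between them sit 5 shelves, each 20 mm thick and 241 mm deep, spanning the full gap between the sides. The bottom shelf rests on the floor (its underside at z = 0) and the clear gap between one shelf's top and the next shelf's underside is 370 mm.


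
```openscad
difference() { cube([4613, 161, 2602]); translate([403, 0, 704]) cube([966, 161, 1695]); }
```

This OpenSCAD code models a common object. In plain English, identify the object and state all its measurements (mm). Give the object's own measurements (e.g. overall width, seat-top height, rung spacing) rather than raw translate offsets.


A wall 4613 mm long (x), 161 mm thick (y), 2602 mm tall, with a rectangular window opening cut through it. The opening is 966 mm wide and 1695 mm tall; its sill is at z = 704 mm and its near (−x) edge is 403 mm from the wall's −x end. The opening passes through the full wall thickness.


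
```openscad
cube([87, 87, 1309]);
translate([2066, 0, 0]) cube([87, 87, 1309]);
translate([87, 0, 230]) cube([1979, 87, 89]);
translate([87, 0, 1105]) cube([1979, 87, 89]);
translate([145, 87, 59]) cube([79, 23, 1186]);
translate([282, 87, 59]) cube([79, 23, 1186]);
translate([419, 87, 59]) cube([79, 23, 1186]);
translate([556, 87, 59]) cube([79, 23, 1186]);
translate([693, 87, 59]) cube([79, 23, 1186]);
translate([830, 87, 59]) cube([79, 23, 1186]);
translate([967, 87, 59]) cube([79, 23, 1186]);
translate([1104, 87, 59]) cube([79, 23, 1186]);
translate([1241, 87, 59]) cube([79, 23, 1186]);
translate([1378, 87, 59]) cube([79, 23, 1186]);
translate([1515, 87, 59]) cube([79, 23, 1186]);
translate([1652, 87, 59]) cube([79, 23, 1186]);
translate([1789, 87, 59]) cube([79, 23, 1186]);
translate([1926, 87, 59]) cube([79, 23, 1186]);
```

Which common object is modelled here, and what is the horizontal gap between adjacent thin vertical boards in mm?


A fence section. The picket gap is 58 mm.

Two posts, two rails, 14 pickets — a fence section. Span 1979 mm holds 14 pickets of 79 mm with 15 equal gaps: ⌊(1979 − 14·79) / 15⌋ = 58 mm.


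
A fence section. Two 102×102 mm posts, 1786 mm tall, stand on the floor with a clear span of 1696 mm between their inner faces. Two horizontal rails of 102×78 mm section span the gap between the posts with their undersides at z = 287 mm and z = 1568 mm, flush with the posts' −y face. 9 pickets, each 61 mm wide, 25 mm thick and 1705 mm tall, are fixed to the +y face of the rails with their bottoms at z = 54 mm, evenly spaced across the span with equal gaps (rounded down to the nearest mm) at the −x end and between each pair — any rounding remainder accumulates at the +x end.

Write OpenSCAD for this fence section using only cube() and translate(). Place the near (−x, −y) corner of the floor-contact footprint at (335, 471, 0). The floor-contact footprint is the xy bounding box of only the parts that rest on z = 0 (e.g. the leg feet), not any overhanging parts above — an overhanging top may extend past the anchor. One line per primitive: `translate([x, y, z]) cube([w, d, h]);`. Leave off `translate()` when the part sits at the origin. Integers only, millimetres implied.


translate([335, 471, 0]) cube([102, 102, 1786]);
translate([2133, 471, 0]) cube([102, 102, 1786]);
translate([437, 471, 287]) cube([1696, 102, 78]);
translate([437, 471, 1568]) cube([1696, 102, 78]);
translate([551, 573, 54]) cube([61, 25, 1705]);
translate([726, 573, 54]) cube([61, 25, 1705]);
translate([901, 573, 54]) cube([61, 25, 1705]);
translate([1076, 573, 54]) cube([61, 25, 1705]);
translate([1251, 573, 54]) cube([61, 25, 1705]);
translate([1426, 573, 54]) cube([61, 25, 1705]);
translate([1601, 573, 54]) cube([61, 25, 1705]);
translate([1776, 573, 54]) cube([61, 25, 1705]);
translate([1951, 573, 54]) cube([61, 25, 1705]);


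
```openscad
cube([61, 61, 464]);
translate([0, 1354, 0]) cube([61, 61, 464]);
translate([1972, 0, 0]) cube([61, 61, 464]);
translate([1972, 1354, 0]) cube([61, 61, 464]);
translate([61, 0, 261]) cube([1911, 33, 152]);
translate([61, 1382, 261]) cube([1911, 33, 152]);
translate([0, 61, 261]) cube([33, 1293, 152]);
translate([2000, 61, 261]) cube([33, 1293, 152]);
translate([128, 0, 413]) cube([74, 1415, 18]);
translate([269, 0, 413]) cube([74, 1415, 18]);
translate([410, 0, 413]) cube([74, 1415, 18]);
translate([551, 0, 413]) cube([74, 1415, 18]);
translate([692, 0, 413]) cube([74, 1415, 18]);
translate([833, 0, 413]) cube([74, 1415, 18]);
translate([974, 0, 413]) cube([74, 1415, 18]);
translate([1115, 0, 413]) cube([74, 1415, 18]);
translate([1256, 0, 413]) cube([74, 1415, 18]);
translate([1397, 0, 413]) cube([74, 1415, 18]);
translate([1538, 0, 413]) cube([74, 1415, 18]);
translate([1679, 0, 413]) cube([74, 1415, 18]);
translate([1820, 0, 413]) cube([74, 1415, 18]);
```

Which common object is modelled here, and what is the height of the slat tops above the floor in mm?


A bed frame. The slat-top height is 431 mm.

Four posts, four rails, and a row of slats — a bed frame. Slats sit on the rails at z = 261 + 152 = 413; with slat thickness 18, the top is 431 mm.


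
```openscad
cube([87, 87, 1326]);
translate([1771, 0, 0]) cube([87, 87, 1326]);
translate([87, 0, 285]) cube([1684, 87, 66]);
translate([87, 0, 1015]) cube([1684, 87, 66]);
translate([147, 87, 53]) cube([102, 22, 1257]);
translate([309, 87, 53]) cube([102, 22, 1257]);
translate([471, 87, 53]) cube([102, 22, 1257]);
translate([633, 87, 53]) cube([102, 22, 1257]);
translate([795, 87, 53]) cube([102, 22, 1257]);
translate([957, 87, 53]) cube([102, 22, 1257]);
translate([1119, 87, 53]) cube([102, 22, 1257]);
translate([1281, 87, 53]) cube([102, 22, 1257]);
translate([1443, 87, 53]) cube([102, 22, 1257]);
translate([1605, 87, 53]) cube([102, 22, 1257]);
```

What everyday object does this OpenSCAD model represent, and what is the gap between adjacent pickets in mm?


A fence section. The picket gap is 60 mm.

Two posts, two rails, 10 pickets — a fence section. Span 1684 mm holds 10 pickets of 102 mm with 11 equal gaps: ⌊(1684 − 10·102) / 11⌋ = 60 mm.


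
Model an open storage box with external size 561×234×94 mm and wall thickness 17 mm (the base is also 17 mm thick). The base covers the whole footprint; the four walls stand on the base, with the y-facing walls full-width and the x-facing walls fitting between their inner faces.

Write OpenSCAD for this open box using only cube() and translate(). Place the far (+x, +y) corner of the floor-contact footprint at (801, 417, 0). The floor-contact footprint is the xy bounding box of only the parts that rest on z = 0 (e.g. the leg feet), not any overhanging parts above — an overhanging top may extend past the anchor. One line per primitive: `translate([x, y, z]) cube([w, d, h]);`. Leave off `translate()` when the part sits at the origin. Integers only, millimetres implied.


translate([240, 183, 0]) cube([561, 234, 17]);
translate([240, 183, 17]) cube([561, 17, 77]);
translate([240, 400, 17]) cube([561, 17, 77]);
translate([240, 200, 17]) cube([17, 200, 77]);
translate([784, 200, 17]) cube([17, 200, 77]);


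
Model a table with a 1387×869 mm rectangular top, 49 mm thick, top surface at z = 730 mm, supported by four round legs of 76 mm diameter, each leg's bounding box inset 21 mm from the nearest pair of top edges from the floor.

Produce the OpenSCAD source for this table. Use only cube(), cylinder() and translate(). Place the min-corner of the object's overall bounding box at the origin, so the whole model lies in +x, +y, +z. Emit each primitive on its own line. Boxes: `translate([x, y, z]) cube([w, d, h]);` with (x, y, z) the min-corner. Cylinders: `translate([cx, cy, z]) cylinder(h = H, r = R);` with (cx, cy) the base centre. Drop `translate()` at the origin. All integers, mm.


// leg_h = 730 - 49 = 681
translate([0, 0, 681]) cube([1387, 869, 49]);
translate([59, 59, 0]) cylinder(h = 681, r = 38);
translate([1328, 59, 0]) cylinder(h = 681, r = 38);
translate([59, 810, 0]) cylinder(h = 681, r = 38);
translate([1328, 810, 0]) cylinder(h = 681, r = 38);


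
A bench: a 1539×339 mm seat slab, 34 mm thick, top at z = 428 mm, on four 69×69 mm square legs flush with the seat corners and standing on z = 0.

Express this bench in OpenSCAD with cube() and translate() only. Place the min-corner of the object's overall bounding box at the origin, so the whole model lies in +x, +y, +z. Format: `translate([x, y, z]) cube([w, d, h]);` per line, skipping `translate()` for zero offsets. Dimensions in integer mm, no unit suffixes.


translate([0, 0, 394]) cube([1539, 339, 34]);
cube([69, 69, 394]);
translate([0, 270, 0]) cube([69, 69, 394]);
translate([1470, 0, 0]) cube([69, 69, 394]);
translate([1470, 270, 0]) cube([69, 69, 394]);
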